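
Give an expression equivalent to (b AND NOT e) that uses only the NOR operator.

((b NOR b) NOR ((e NOR e) NOR (e NOR e)))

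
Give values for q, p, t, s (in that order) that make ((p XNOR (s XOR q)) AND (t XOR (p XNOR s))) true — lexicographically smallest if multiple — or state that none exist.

q=0, p=0, t=0, s=0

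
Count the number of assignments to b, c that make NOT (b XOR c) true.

Satisfying assignments: (0,0), (1,1)
Count: 2 out of 4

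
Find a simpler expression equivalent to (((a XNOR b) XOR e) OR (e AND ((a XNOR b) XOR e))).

By absorption (E OR (E AND v) = E):
= ((a XNOR b) XOR e)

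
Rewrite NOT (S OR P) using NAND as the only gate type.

(((S NAND S) NAND (P NAND P)) NAND ((S NAND S) NAND (P NAND P)))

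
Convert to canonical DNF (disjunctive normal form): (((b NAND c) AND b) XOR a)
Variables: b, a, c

(NOT b AND a AND NOT c) OR (NOT b AND a AND c) OR (b AND NOT a AND NOT c) OR (b AND a AND c)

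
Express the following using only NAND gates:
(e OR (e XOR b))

((e NAND e) NAND (((e NAND (e NAND b)) NAND (b NAND (e NAND b))) NAND ((e NAND (e NAND b)) NAND (b NAND (e NAND b)))))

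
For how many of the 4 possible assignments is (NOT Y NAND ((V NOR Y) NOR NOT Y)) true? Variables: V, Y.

Satisfying assignments: (0,0), (0,1), (1,0), (1,1)
Count: 4 out of 4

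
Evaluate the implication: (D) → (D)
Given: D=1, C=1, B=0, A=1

Antecedent (D) = 1; consequent (D) = 1.
1 → 1 = 1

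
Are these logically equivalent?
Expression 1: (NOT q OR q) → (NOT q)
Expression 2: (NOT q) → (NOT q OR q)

No, Converse is not equivalent to original (counterexample: t=0, q=1, p=0)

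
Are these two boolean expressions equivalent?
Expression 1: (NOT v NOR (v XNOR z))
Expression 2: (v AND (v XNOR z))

No. Counterexample: with z=0, v=1, Expression 1 = 1 but Expression 2 = 0.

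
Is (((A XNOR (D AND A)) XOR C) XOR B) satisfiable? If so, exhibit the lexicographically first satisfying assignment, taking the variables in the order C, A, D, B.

C=0, A=0, D=0, B=0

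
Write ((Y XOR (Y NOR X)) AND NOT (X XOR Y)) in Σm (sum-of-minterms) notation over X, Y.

Σm(0, 3) = (NOT X AND NOT Y) OR (X AND Y)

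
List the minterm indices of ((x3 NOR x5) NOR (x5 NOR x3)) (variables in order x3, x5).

Σm(1, 2, 3) = (NOT x3 AND x5) OR (x3 AND NOT x5) OR (x3 AND x5)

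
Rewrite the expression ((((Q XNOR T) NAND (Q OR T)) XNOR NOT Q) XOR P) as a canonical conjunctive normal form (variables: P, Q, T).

(P OR NOT Q OR T) AND (NOT P OR Q OR T) AND (NOT P OR Q OR NOT T) AND (NOT P OR NOT Q OR NOT T)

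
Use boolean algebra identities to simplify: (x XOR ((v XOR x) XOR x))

By XOR self-cancellation ((E XOR v) XOR v = E):
= (v XOR x)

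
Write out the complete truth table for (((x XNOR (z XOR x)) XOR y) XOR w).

y | z | w | x | Output
----------------------
0 | 0 | 0 | 0 | 1
0 | 0 | 0 | 1 | 1
0 | 0 | 1 | 0 | 0
0 | 0 | 1 | 1 | 0
0 | 1 | 0 | 0 | 0
0 | 1 | 0 | 1 | 0
0 | 1 | 1 | 0 | 1
0 | 1 | 1 | 1 | 1
1 | 0 | 0 | 0 | 0
1 | 0 | 0 | 1 | 0
1 | 0 | 1 | 0 | 1
1 | 0 | 1 | 1 | 1
1 | 1 | 0 | 0 | 1
1 | 1 | 0 | 1 | 1
1 | 1 | 1 | 0 | 0
1 | 1 | 1 | 1 | 0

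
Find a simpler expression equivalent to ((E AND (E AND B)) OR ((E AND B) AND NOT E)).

By distribution ((E AND v) OR (E AND NOT v) = E):
= (E AND B)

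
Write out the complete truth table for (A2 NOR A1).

A1 | A2 | Output
----------------
0 | 0 | 1
0 | 1 | 0
1 | 0 | 0
1 | 1 | 0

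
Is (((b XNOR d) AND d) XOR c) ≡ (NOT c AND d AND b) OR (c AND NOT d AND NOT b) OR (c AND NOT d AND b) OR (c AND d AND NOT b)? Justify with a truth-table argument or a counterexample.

Yes, they are equivalent — the two output columns agree on all 8 assignments:
c | d | b | Expression 1 | Expression 2
---------------------------------------
0 | 0 | 0 | 0 | 0
0 | 0 | 1 | 0 | 0
0 | 1 | 0 | 0 | 0
0 | 1 | 1 | 1 | 1
1 | 0 | 0 | 1 | 1
1 | 0 | 1 | 1 | 1
1 | 1 | 0 | 1 | 1
1 | 1 | 1 | 0 | 0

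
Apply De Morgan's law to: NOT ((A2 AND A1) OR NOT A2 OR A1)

NOT (A2 AND A1) AND A2 AND NOT A1
De Morgan's: NOT(OR of terms) = AND of negations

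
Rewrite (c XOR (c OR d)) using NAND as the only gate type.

((c NAND (c NAND ((c NAND c) NAND (d NAND d)))) NAND (((c NAND c) NAND (d NAND d)) NAND (c NAND ((c NAND c) NAND (d NAND d)))))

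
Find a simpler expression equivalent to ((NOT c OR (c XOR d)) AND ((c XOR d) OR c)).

By distribution ((E OR v) AND (E OR NOT v) = E):
= (c XOR d)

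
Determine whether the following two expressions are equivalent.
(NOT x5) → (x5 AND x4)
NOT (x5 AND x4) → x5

Yes, Contrapositive is always equivalent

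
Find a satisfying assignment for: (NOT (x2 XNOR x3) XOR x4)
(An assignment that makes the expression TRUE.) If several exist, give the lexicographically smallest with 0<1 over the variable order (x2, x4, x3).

x2=0, x4=0, x3=1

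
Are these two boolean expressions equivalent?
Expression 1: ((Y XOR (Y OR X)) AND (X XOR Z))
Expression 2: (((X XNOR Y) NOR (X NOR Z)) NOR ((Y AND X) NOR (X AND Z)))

No. Counterexample: with X=1, Z=0, Y=0, Expression 1 = 1 but Expression 2 = 0.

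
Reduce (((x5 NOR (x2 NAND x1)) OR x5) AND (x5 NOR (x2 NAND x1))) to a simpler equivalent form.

By absorption (E AND (E OR v) = E):
= (x5 NOR (x2 NAND x1))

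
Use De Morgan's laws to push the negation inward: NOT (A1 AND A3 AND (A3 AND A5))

NOT A1 OR NOT A3 OR NOT (A3 AND A5)
De Morgan's: NOT(AND of terms) = OR of negations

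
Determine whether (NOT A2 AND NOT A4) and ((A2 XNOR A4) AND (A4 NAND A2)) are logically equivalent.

Yes, they are equivalent — the two output columns agree on all 4 assignments:
A2 | A4 | Expression 1 | Expression 2
-------------------------------------
0 | 0 | 1 | 1
0 | 1 | 0 | 0
1 | 0 | 0 | 0
1 | 1 | 0 | 0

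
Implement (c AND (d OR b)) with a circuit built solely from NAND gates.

((c NAND ((d NAND d) NAND (b NAND b))) NAND (c NAND ((d NAND d) NAND (b NAND b))))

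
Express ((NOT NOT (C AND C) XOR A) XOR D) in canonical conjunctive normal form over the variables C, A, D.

(C OR A OR D) AND (C OR NOT A OR NOT D) AND (NOT C OR A OR NOT D) AND (NOT C OR NOT A OR D)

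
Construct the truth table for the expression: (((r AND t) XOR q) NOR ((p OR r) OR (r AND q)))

q | r | t | p | Output
----------------------
0 | 0 | 0 | 0 | 1
0 | 0 | 0 | 1 | 0
0 | 0 | 1 | 0 | 1
0 | 0 | 1 | 1 | 0
0 | 1 | 0 | 0 | 0
0 | 1 | 0 | 1 | 0
0 | 1 | 1 | 0 | 0
0 | 1 | 1 | 1 | 0
1 | 0 | 0 | 0 | 0
1 | 0 | 0 | 1 | 0
1 | 0 | 1 | 0 | 0
1 | 0 | 1 | 1 | 0
1 | 1 | 0 | 0 | 0
1 | 1 | 0 | 1 | 0
1 | 1 | 1 | 0 | 0
1 | 1 | 1 | 1 | 0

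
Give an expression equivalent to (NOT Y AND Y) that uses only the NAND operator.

(((Y NAND Y) NAND Y) NAND ((Y NAND Y) NAND Y))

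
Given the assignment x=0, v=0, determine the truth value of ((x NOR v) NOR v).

Substituting: ((0 NOR 0) NOR 0)
= 0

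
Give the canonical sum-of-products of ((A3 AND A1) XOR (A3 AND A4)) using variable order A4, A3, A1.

Σm(3, 6) = (NOT A4 AND A3 AND A1) OR (A4 AND A3 AND NOT A1)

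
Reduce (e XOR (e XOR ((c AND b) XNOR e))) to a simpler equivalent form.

By XOR self-cancellation ((E XOR v) XOR v = E):
= ((c AND b) XNOR e)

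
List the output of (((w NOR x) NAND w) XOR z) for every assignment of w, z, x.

w | z | x | Output
------------------
0 | 0 | 0 | 1
0 | 0 | 1 | 1
0 | 1 | 0 | 0
0 | 1 | 1 | 0
1 | 0 | 0 | 1
1 | 0 | 1 | 1
1 | 1 | 0 | 0
1 | 1 | 1 | 0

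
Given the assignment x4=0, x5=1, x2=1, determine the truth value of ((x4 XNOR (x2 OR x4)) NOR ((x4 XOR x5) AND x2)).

Substituting: ((0 XNOR (1 OR 0)) NOR ((0 XOR 1) AND 1))
= 0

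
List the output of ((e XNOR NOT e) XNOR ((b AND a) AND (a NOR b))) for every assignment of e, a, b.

e | a | b | Output
------------------
0 | 0 | 0 | 1
0 | 0 | 1 | 1
0 | 1 | 0 | 1
0 | 1 | 1 | 1
1 | 0 | 0 | 1
1 | 0 | 1 | 1
1 | 1 | 0 | 1
1 | 1 | 1 | 1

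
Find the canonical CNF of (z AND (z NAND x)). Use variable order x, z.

(x OR z) AND (NOT x OR z) AND (NOT x OR NOT z)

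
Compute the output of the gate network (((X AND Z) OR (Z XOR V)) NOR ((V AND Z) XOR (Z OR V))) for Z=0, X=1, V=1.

Substituting: (((1 AND 0) OR (0 XOR 1)) NOR ((1 AND 0) XOR (0 OR 1)))
= 0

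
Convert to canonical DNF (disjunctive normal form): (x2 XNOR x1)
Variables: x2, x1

(NOT x2 AND NOT x1) OR (x2 AND x1)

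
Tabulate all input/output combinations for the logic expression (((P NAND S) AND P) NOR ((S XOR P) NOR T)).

S | T | P | Output
------------------
0 | 0 | 0 | 0
0 | 0 | 1 | 0
0 | 1 | 0 | 1
0 | 1 | 1 | 0
1 | 0 | 0 | 1
1 | 0 | 1 | 0
1 | 1 | 0 | 1
1 | 1 | 1 | 1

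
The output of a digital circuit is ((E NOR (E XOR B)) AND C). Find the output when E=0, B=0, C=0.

Substituting: ((0 NOR (0 XOR 0)) AND 0)
= 0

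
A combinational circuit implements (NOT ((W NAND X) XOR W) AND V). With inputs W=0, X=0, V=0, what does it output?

Substituting: (NOT ((0 NAND 0) XOR 0) AND 0)
= 0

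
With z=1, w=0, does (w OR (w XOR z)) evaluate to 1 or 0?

Substituting: (0 OR (0 XOR 1))
= 1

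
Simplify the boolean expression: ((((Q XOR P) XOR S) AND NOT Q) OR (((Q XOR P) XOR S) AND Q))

By distribution ((E AND v) OR (E AND NOT v) = E):
= ((Q XOR P) XOR S)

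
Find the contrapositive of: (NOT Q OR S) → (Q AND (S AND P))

Contrapositive: NOT (Q AND (S AND P)) → NOT (NOT Q OR S)
Note: A statement and its contrapositive are logically equivalent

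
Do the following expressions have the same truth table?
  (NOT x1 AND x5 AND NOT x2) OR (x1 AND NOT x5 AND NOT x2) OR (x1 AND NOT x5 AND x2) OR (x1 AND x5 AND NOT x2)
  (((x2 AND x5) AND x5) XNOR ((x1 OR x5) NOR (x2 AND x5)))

Yes, they are equivalent — the two output columns agree on all 8 assignments:
x1 | x5 | x2 | Expression 1 | Expression 2
------------------------------------------
0 | 0 | 0 | 0 | 0
0 | 0 | 1 | 0 | 0
0 | 1 | 0 | 1 | 1
0 | 1 | 1 | 0 | 0
1 | 0 | 0 | 1 | 1
1 | 0 | 1 | 1 | 1
1 | 1 | 0 | 1 | 1
1 | 1 | 1 | 0 | 0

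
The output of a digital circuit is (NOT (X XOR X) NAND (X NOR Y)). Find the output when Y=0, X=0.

Substituting: (NOT (0 XOR 0) NAND (0 NOR 0))
= 0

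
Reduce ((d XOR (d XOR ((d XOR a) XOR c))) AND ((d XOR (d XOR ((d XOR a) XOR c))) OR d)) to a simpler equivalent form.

By absorption (E AND (E OR v) = E) then XOR self-cancellation ((E XOR v) XOR v = E):
= ((d XOR a) XOR c)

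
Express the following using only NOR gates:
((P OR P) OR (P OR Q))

((((P NOR P) NOR (P NOR P)) NOR ((P NOR Q) NOR (P NOR Q))) NOR (((P NOR P) NOR (P NOR P)) NOR ((P NOR Q) NOR (P NOR Q))))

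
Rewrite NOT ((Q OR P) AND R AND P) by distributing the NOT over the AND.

NOT (Q OR P) OR NOT R OR NOT P
De Morgan's: NOT(AND of terms) = OR of negations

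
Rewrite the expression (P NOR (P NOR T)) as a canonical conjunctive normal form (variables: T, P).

(T OR P) AND (T OR NOT P) AND (NOT T OR NOT P)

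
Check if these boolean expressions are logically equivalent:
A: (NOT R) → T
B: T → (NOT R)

No, Converse is not equivalent to original (counterexample: R=0, T=0)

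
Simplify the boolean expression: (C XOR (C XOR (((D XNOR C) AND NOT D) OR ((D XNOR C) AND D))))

By XOR self-cancellation ((E XOR v) XOR v = E) then distribution ((E AND v) OR (E AND NOT v) = E):
= (D XNOR C)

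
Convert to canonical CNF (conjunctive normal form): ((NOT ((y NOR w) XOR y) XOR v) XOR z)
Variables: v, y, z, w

(v OR y OR z OR w) AND (v OR y OR NOT z OR NOT w) AND (v OR NOT y OR z OR w) AND (v OR NOT y OR z OR NOT w) AND (NOT v OR y OR z OR NOT w) AND (NOT v OR y OR NOT z OR w) AND (NOT v OR NOT y OR NOT z OR w) AND (NOT v OR NOT y OR NOT z OR NOT w)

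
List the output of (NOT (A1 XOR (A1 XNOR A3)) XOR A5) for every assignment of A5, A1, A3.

A5 | A1 | A3 | Output
---------------------
0 | 0 | 0 | 0
0 | 0 | 1 | 1
0 | 1 | 0 | 0
0 | 1 | 1 | 1
1 | 0 | 0 | 1
1 | 0 | 1 | 0
1 | 1 | 0 | 1
1 | 1 | 1 | 0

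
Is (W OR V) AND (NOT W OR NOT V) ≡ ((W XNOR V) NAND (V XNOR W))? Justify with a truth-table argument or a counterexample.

Yes, they are equivalent — the two output columns agree on all 4 assignments:
W | V | Expression 1 | Expression 2
-----------------------------------
0 | 0 | 0 | 0
0 | 1 | 1 | 1
1 | 0 | 1 | 1
1 | 1 | 0 | 0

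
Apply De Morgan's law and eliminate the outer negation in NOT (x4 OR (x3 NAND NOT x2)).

NOT x4 AND NOT (x3 NAND NOT x2)
De Morgan's: NOT(OR of terms) = AND of negations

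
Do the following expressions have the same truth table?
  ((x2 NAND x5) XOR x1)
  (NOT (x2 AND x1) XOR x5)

No. Counterexample: with x5=0, x2=0, x1=1, Expression 1 = 0 but Expression 2 = 1.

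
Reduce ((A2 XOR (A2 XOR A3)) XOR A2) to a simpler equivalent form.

By XOR self-cancellation ((E XOR v) XOR v = E):
= (A2 XOR A3)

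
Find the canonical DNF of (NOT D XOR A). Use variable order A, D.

(NOT A AND NOT D) OR (A AND D)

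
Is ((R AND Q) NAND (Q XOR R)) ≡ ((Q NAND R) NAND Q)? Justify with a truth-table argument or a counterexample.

No. Counterexample: with Q=1, R=0, Expression 1 = 1 but Expression 2 = 0.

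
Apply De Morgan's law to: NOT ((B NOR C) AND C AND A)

NOT (B NOR C) OR NOT C OR NOT A
De Morgan's: NOT(AND of terms) = OR of negations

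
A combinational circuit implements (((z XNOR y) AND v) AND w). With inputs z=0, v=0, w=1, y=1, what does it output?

Substituting: (((0 XNOR 1) AND 0) AND 1)
= 0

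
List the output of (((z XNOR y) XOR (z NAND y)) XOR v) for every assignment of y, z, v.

y | z | v | Output
------------------
0 | 0 | 0 | 0
0 | 0 | 1 | 1
0 | 1 | 0 | 1
0 | 1 | 1 | 0
1 | 0 | 0 | 1
1 | 0 | 1 | 0
1 | 1 | 0 | 1
1 | 1 | 1 | 0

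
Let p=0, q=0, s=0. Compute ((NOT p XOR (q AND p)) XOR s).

Substituting: ((NOT 0 XOR (0 AND 0)) XOR 0)
= 1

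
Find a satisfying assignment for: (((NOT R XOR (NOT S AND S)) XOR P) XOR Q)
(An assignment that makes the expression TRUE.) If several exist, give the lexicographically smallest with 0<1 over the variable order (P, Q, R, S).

P=0, Q=0, R=0, S=0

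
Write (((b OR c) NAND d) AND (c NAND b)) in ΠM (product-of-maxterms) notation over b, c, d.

ΠM(3, 5, 6, 7) = (b OR NOT c OR NOT d) AND (NOT b OR c OR NOT d) AND (NOT b OR NOT c OR d) AND (NOT b OR NOT c OR NOT d)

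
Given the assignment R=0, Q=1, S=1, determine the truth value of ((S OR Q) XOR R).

Substituting: ((1 OR 1) XOR 0)
= 1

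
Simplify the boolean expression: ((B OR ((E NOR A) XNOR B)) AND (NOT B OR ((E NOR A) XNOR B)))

By distribution ((E OR v) AND (E OR NOT v) = E):
= ((E NOR A) XNOR B)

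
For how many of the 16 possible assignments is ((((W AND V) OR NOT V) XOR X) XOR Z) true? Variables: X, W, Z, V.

Satisfying assignments: (0,0,0,0), (0,0,1,1), (0,1,0,0), (0,1,0,1), (1,0,0,1), (1,0,1,0), (1,1,1,0), (1,1,1,1)
Count: 8 out of 16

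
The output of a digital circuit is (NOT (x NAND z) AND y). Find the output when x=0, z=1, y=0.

Substituting: (NOT (0 NAND 1) AND 0)
= 0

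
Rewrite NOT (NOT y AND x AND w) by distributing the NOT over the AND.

y OR NOT x OR NOT w
De Morgan's: NOT(AND of terms) = OR of negations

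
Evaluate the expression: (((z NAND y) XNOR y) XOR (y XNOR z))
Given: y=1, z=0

Substituting: (((0 NAND 1) XNOR 1) XOR (1 XNOR 0))
= 1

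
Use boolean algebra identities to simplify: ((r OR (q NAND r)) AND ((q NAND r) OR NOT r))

By distribution ((E OR v) AND (E OR NOT v) = E):
= (q NAND r)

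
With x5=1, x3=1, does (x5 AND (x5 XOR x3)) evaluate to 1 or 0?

Substituting: (1 AND (1 XOR 1))
= 0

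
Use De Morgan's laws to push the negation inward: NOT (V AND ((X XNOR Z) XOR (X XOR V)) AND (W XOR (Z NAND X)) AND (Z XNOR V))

NOT V OR NOT ((X XNOR Z) XOR (X XOR V)) OR NOT (W XOR (Z NAND X)) OR NOT (Z XNOR V)
De Morgan's: NOT(AND of terms) = OR of negations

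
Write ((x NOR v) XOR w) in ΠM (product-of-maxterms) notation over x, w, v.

ΠM(1, 2, 4, 5) = (x OR w OR NOT v) AND (x OR NOT w OR v) AND (NOT x OR w OR v) AND (NOT x OR w OR NOT v)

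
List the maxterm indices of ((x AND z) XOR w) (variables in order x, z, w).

ΠM(0, 2, 4, 7) = (x OR z OR w) AND (x OR NOT z OR w) AND (NOT x OR z OR w) AND (NOT x OR NOT z OR NOT w)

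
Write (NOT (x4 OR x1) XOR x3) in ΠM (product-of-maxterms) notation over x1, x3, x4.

ΠM(1, 2, 4, 5) = (x1 OR x3 OR NOT x4) AND (x1 OR NOT x3 OR x4) AND (NOT x1 OR x3 OR x4) AND (NOT x1 OR x3 OR NOT x4)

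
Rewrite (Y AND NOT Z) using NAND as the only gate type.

((Y NAND (Z NAND Z)) NAND (Y NAND (Z NAND Z)))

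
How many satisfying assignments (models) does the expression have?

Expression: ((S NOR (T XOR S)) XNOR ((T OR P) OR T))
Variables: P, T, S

Satisfying assignments: (0,0,1), (1,0,0)
Count: 2 out of 8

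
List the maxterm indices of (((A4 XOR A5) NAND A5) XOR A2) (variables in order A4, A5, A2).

ΠM(1, 2, 5, 7) = (A4 OR A5 OR NOT A2) AND (A4 OR NOT A5 OR A2) AND (NOT A4 OR A5 OR NOT A2) AND (NOT A4 OR NOT A5 OR NOT A2)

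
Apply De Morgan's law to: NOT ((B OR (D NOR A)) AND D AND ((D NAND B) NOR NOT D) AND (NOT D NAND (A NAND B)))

NOT (B OR (D NOR A)) OR NOT D OR NOT ((D NAND B) NOR NOT D) OR NOT (NOT D NAND (A NAND B))
De Morgan's: NOT(AND of terms) = OR of negations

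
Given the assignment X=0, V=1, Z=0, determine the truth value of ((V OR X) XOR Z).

Substituting: ((1 OR 0) XOR 0)
= 1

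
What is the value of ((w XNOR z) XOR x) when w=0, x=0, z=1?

Substituting: ((0 XNOR 1) XOR 0)
= 0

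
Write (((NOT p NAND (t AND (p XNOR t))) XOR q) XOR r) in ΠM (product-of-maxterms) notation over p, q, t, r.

ΠM(1, 3, 4, 6, 9, 11, 12, 14) = (p OR q OR t OR NOT r) AND (p OR q OR NOT t OR NOT r) AND (p OR NOT q OR t OR r) AND (p OR NOT q OR NOT t OR r) AND (NOT p OR q OR t OR NOT r) AND (NOT p OR q OR NOT t OR NOT r) AND (NOT p OR NOT q OR t OR r) AND (NOT p OR NOT q OR NOT t OR r)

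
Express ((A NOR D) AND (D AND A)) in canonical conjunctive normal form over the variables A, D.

(A OR D) AND (A OR NOT D) AND (NOT A OR D) AND (NOT A OR NOT D)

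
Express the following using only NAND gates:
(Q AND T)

((Q NAND T) NAND (Q NAND T))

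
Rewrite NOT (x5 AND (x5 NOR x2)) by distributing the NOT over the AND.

NOT x5 OR NOT (x5 NOR x2)
De Morgan's: NOT(AND of terms) = OR of negations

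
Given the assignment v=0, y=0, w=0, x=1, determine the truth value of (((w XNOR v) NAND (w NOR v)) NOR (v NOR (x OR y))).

Substituting: (((0 XNOR 0) NAND (0 NOR 0)) NOR (0 NOR (1 OR 0)))
= 1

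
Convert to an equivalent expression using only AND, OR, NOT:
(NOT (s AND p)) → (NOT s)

(s AND p) OR (NOT s)
(Implication elimination: A → B = NOT A OR B)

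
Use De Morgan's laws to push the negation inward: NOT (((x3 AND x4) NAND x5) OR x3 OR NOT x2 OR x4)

NOT ((x3 AND x4) NAND x5) AND NOT x3 AND x2 AND NOT x4
De Morgan's: NOT(OR of terms) = AND of negations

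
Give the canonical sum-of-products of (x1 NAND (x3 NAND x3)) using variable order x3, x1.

Σm(0, 2, 3) = (NOT x3 AND NOT x1) OR (x3 AND NOT x1) OR (x3 AND x1)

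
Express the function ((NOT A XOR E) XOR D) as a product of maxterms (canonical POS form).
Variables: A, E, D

ΠM(1, 2, 4, 7) = (A OR E OR NOT D) AND (A OR NOT E OR D) AND (NOT A OR E OR D) AND (NOT A OR NOT E OR NOT D)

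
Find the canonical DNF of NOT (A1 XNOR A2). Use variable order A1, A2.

(NOT A1 AND A2) OR (A1 AND NOT A2)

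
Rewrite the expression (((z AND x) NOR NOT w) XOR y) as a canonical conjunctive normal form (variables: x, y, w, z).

(x OR y OR w OR z) AND (x OR y OR w OR NOT z) AND (x OR NOT y OR NOT w OR z) AND (x OR NOT y OR NOT w OR NOT z) AND (NOT x OR y OR w OR z) AND (NOT x OR y OR w OR NOT z) AND (NOT x OR y OR NOT w OR NOT z) AND (NOT x OR NOT y OR NOT w OR z)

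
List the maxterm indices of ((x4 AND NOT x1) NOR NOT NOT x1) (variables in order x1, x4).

ΠM(1, 2, 3) = (x1 OR NOT x4) AND (NOT x1 OR x4) AND (NOT x1 OR NOT x4)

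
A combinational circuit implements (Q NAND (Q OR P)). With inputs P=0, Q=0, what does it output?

Substituting: (0 NAND (0 OR 0))
= 1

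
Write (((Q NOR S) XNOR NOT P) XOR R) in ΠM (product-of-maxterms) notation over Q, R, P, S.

ΠM(1, 2, 4, 7, 8, 9, 14, 15) = (Q OR R OR P OR NOT S) AND (Q OR R OR NOT P OR S) AND (Q OR NOT R OR P OR S) AND (Q OR NOT R OR NOT P OR NOT S) AND (NOT Q OR R OR P OR S) AND (NOT Q OR R OR P OR NOT S) AND (NOT Q OR NOT R OR NOT P OR S) AND (NOT Q OR NOT R OR NOT P OR NOT S)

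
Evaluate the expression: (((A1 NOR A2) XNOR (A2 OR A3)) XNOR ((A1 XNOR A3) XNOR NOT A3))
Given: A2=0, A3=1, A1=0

Substituting: (((0 NOR 0) XNOR (0 OR 1)) XNOR ((0 XNOR 1) XNOR NOT 1))
= 1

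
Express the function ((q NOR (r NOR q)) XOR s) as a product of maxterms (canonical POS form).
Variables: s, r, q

ΠM(0, 1, 3, 6) = (s OR r OR q) AND (s OR r OR NOT q) AND (s OR NOT r OR NOT q) AND (NOT s OR NOT r OR q)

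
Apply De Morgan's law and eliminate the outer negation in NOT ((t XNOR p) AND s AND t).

NOT (t XNOR p) OR NOT s OR NOT t
De Morgan's: NOT(AND of terms) = OR of negations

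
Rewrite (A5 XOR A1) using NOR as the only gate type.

((((A5 NOR A1) NOR (A5 NOR A1)) NOR ((A5 NOR A1) NOR (A5 NOR A1))) NOR ((((A5 NOR A5) NOR (A1 NOR A1)) NOR ((A5 NOR A5) NOR (A1 NOR A1))) NOR (((A5 NOR A5) NOR (A1 NOR A1)) NOR ((A5 NOR A5) NOR (A1 NOR A1)))))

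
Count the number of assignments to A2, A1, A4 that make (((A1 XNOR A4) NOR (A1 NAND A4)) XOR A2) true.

Satisfying assignments: (1,0,0), (1,0,1), (1,1,0), (1,1,1)
Count: 4 out of 8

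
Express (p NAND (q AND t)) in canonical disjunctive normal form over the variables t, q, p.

(NOT t AND NOT q AND NOT p) OR (NOT t AND NOT q AND p) OR (NOT t AND q AND NOT p) OR (NOT t AND q AND p) OR (t AND NOT q AND NOT p) OR (t AND NOT q AND p) OR (t AND q AND NOT p)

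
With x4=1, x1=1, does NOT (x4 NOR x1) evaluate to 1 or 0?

Substituting: NOT (1 NOR 1)
= 1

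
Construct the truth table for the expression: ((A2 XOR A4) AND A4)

A4 | A2 | Output
----------------
0 | 0 | 0
0 | 1 | 0
1 | 0 | 1
1 | 1 | 0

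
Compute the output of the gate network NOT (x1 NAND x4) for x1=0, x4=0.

Substituting: NOT (0 NAND 0)
= 0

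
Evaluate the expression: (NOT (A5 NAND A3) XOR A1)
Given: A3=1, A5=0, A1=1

Substituting: (NOT (0 NAND 1) XOR 1)
= 1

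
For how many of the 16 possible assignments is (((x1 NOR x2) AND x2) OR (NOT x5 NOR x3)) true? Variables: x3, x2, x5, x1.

Satisfying assignments: (0,0,1,0), (0,0,1,1), (0,1,1,0), (0,1,1,1)
Count: 4 out of 16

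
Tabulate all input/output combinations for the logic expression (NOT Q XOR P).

P | Q | Output
--------------
0 | 0 | 1
0 | 1 | 0
1 | 0 | 0
1 | 1 | 1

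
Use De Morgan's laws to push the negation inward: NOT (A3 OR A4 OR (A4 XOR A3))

NOT A3 AND NOT A4 AND NOT (A4 XOR A3)
De Morgan's: NOT(OR of terms) = AND of negations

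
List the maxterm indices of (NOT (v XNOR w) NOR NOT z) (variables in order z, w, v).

ΠM(0, 1, 2, 3, 5, 6) = (z OR w OR v) AND (z OR w OR NOT v) AND (z OR NOT w OR v) AND (z OR NOT w OR NOT v) AND (NOT z OR w OR NOT v) AND (NOT z OR NOT w OR v)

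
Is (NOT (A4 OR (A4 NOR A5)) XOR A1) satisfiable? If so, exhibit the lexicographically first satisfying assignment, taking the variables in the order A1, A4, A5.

A1=0, A4=0, A5=1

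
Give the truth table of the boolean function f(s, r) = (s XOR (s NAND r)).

s | r | Output
--------------
0 | 0 | 1
0 | 1 | 1
1 | 0 | 0
1 | 1 | 1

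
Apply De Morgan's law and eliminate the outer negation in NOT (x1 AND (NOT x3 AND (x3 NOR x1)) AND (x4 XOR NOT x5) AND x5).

NOT x1 OR NOT (NOT x3 AND (x3 NOR x1)) OR NOT (x4 XOR NOT x5) OR NOT x5
De Morgan's: NOT(AND of terms) = OR of negations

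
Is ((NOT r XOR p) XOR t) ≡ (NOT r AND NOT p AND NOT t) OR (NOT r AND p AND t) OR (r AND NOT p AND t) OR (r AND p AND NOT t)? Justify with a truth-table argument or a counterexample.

Yes, they are equivalent — the two output columns agree on all 8 assignments:
r | p | t | Expression 1 | Expression 2
---------------------------------------
0 | 0 | 0 | 1 | 1
0 | 0 | 1 | 0 | 0
0 | 1 | 0 | 0 | 0
0 | 1 | 1 | 1 | 1
1 | 0 | 0 | 0 | 0
1 | 0 | 1 | 1 | 1
1 | 1 | 0 | 1 | 1
1 | 1 | 1 | 0 | 0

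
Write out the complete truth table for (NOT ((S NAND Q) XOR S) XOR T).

T | Q | S | Output
------------------
0 | 0 | 0 | 0
0 | 0 | 1 | 1
0 | 1 | 0 | 0
0 | 1 | 1 | 0
1 | 0 | 0 | 1
1 | 0 | 1 | 0
1 | 1 | 0 | 1
1 | 1 | 1 | 1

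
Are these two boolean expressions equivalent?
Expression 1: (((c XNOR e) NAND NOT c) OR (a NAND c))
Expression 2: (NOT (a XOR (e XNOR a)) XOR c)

No. Counterexample: with a=0, e=0, c=0, Expression 1 = 1 but Expression 2 = 0.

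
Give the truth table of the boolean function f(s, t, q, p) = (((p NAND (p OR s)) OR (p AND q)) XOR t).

s | t | q | p | Output
----------------------
0 | 0 | 0 | 0 | 1
0 | 0 | 0 | 1 | 0
0 | 0 | 1 | 0 | 1
0 | 0 | 1 | 1 | 1
0 | 1 | 0 | 0 | 0
0 | 1 | 0 | 1 | 1
0 | 1 | 1 | 0 | 0
0 | 1 | 1 | 1 | 0
1 | 0 | 0 | 0 | 1
1 | 0 | 0 | 1 | 0
1 | 0 | 1 | 0 | 1
1 | 0 | 1 | 1 | 1
1 | 1 | 0 | 0 | 0
1 | 1 | 0 | 1 | 1
1 | 1 | 1 | 0 | 0
1 | 1 | 1 | 1 | 0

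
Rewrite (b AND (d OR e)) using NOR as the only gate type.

((b NOR b) NOR (((d NOR e) NOR (d NOR e)) NOR ((d NOR e) NOR (d NOR e))))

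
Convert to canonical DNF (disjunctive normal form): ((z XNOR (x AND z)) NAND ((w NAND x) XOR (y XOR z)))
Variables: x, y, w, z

(NOT x AND NOT y AND NOT w AND z) OR (NOT x AND NOT y AND w AND z) OR (NOT x AND y AND NOT w AND NOT z) OR (NOT x AND y AND NOT w AND z) OR (NOT x AND y AND w AND NOT z) OR (NOT x AND y AND w AND z) OR (x AND NOT y AND NOT w AND z) OR (x AND NOT y AND w AND NOT z) OR (x AND y AND NOT w AND NOT z) OR (x AND y AND w AND z)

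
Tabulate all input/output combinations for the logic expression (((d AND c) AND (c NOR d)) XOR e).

c | e | d | Output
------------------
0 | 0 | 0 | 0
0 | 0 | 1 | 0
0 | 1 | 0 | 1
0 | 1 | 1 | 1
1 | 0 | 0 | 0
1 | 0 | 1 | 0
1 | 1 | 0 | 1
1 | 1 | 1 | 1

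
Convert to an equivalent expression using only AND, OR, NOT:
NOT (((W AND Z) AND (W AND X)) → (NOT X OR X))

((W AND Z) AND (W AND X)) AND NOT (NOT X OR X)
(Negated implication: NOT(A → B) = A AND NOT B)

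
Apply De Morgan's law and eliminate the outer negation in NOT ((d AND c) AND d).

NOT (d AND c) OR NOT d
De Morgan's: NOT(AND of terms) = OR of negations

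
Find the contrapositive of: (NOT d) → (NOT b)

Contrapositive: b → d
Note: A statement and its contrapositive are logically equivalent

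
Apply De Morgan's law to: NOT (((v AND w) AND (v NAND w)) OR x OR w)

NOT ((v AND w) AND (v NAND w)) AND NOT x AND NOT w
De Morgan's: NOT(OR of terms) = AND of negations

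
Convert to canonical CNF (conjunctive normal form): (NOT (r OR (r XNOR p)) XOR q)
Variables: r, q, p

(r OR q OR p) AND (r OR NOT q OR NOT p) AND (NOT r OR q OR p) AND (NOT r OR q OR NOT p)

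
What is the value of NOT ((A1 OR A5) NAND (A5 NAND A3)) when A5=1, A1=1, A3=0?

Substituting: NOT ((1 OR 1) NAND (1 NAND 0))
= 1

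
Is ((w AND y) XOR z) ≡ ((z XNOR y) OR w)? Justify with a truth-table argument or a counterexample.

No. Counterexample: with z=0, w=0, y=0, Expression 1 = 0 but Expression 2 = 1.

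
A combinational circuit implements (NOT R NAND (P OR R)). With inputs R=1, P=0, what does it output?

Substituting: (NOT 1 NAND (0 OR 1))
= 1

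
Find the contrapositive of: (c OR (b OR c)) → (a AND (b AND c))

Contrapositive: NOT (a AND (b AND c)) → NOT (c OR (b OR c))
Note: A statement and its contrapositive are logically equivalent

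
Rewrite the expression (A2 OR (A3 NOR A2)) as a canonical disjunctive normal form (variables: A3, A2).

(NOT A3 AND NOT A2) OR (NOT A3 AND A2) OR (A3 AND A2)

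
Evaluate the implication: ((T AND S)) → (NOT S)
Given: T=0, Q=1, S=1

Antecedent ((T AND S)) = 0; consequent (NOT S) = 0.
0 → 0 = 1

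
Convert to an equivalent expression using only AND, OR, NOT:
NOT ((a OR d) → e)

(a OR d) AND NOT e
(Negated implication: NOT(A → B) = A AND NOT B)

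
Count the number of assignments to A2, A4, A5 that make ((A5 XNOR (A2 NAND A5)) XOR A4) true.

Satisfying assignments: (0,0,1), (0,1,0), (1,1,0), (1,1,1)
Count: 4 out of 8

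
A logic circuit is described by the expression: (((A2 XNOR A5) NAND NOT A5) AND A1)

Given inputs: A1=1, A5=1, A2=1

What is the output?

Substituting: (((1 XNOR 1) NAND NOT 1) AND 1)
= 1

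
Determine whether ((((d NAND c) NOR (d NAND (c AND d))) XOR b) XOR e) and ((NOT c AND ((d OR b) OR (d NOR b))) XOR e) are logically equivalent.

No. Counterexample: with d=0, b=0, c=0, e=0, Expression 1 = 0 but Expression 2 = 1.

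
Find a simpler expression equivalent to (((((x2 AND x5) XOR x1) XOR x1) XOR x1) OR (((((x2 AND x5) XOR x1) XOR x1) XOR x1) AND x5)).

By absorption (E OR (E AND v) = E) then XOR self-cancellation ((E XOR v) XOR v = E):
= ((x2 AND x5) XOR x1)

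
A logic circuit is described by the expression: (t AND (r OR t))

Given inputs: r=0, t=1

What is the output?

Substituting: (1 AND (0 OR 1))
= 1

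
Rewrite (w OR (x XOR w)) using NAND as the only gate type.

((w NAND w) NAND (((x NAND (x NAND w)) NAND (w NAND (x NAND w))) NAND ((x NAND (x NAND w)) NAND (w NAND (x NAND w)))))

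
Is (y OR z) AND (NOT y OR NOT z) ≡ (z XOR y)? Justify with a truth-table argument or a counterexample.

Yes, they are equivalent — the two output columns agree on all 4 assignments:
y | z | Expression 1 | Expression 2
-----------------------------------
0 | 0 | 0 | 0
0 | 1 | 1 | 1
1 | 0 | 1 | 1
1 | 1 | 0 | 0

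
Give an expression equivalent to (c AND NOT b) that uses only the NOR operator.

((c NOR c) NOR ((b NOR b) NOR (b NOR b)))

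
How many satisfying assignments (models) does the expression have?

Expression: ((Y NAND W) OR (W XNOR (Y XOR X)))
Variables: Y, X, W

Satisfying assignments: (0,0,0), (0,0,1), (0,1,0), (0,1,1), (1,0,0), (1,0,1), (1,1,0)
Count: 7 out of 8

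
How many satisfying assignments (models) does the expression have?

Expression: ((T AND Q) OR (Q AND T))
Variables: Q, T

Satisfying assignments: (1,1)
Count: 1 out of 4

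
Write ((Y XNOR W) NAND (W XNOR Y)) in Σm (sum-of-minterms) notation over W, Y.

Σm(1, 2) = (NOT W AND Y) OR (W AND NOT Y)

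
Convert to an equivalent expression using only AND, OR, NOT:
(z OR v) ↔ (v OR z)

((z OR v) AND (v OR z)) OR (NOT (z OR v) AND NOT (v OR z))
(Biconditional = both true or both false)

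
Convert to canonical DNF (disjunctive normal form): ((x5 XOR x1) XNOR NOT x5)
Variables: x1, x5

(x1 AND NOT x5) OR (x1 AND x5)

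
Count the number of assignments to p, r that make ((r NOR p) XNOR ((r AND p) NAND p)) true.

Satisfying assignments: (0,0), (1,1)
Count: 2 out of 4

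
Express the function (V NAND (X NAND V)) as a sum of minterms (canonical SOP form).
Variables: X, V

Σm(0, 2, 3) = (NOT X AND NOT V) OR (X AND NOT V) OR (X AND V)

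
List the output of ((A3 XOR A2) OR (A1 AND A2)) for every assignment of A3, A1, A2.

A3 | A1 | A2 | Output
---------------------
0 | 0 | 0 | 0
0 | 0 | 1 | 1
0 | 1 | 0 | 0
0 | 1 | 1 | 1
1 | 0 | 0 | 1
1 | 0 | 1 | 0
1 | 1 | 0 | 1
1 | 1 | 1 | 1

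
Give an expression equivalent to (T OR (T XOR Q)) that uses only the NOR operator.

((T NOR ((((T NOR Q) NOR (T NOR Q)) NOR ((T NOR Q) NOR (T NOR Q))) NOR ((((T NOR T) NOR (Q NOR Q)) NOR ((T NOR T) NOR (Q NOR Q))) NOR (((T NOR T) NOR (Q NOR Q)) NOR ((T NOR T) NOR (Q NOR Q)))))) NOR (T NOR ((((T NOR Q) NOR (T NOR Q)) NOR ((T NOR Q) NOR (T NOR Q))) NOR ((((T NOR T) NOR (Q NOR Q)) NOR ((T NOR T) NOR (Q NOR Q))) NOR (((T NOR T) NOR (Q NOR Q)) NOR ((T NOR T) NOR (Q NOR Q)))))))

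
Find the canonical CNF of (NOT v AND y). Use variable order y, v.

(y OR v) AND (y OR NOT v) AND (NOT y OR NOT v)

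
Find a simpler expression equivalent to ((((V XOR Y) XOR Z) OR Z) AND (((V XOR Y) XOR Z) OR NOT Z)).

By distribution ((E OR v) AND (E OR NOT v) = E):
= ((V XOR Y) XOR Z)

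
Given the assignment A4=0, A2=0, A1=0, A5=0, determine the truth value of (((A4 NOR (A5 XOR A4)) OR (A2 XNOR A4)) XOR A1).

Substituting: (((0 NOR (0 XOR 0)) OR (0 XNOR 0)) XOR 0)
= 1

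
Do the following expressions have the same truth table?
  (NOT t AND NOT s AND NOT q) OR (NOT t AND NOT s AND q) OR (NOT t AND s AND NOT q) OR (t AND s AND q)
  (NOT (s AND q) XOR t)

Yes, they are equivalent — the two output columns agree on all 8 assignments:
t | s | q | Expression 1 | Expression 2
---------------------------------------
0 | 0 | 0 | 1 | 1
0 | 0 | 1 | 1 | 1
0 | 1 | 0 | 1 | 1
0 | 1 | 1 | 0 | 0
1 | 0 | 0 | 0 | 0
1 | 0 | 1 | 0 | 0
1 | 1 | 0 | 0 | 0
1 | 1 | 1 | 1 | 1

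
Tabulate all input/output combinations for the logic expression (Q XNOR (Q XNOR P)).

Q | P | Output
--------------
0 | 0 | 0
0 | 1 | 1
1 | 0 | 0
1 | 1 | 1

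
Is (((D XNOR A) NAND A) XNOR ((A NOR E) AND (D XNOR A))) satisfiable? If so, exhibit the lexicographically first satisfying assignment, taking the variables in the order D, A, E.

D=0, A=0, E=0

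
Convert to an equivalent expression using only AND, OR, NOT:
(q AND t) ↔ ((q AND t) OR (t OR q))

((q AND t) AND ((q AND t) OR (t OR q))) OR (NOT (q AND t) AND NOT ((q AND t) OR (t OR q)))
(Biconditional = both true or both false)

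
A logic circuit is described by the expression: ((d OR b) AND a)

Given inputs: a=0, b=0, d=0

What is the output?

Substituting: ((0 OR 0) AND 0)
= 0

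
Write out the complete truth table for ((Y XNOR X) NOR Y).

Y | X | Output
--------------
0 | 0 | 0
0 | 1 | 1
1 | 0 | 0
1 | 1 | 0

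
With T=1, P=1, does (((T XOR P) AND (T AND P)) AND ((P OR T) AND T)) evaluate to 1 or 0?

Substituting: (((1 XOR 1) AND (1 AND 1)) AND ((1 OR 1) AND 1))
= 0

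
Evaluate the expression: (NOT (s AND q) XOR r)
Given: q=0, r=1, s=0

Substituting: (NOT (0 AND 0) XOR 1)
= 0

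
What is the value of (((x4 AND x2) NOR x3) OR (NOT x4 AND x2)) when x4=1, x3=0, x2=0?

Substituting: (((1 AND 0) NOR 0) OR (NOT 1 AND 0))
= 1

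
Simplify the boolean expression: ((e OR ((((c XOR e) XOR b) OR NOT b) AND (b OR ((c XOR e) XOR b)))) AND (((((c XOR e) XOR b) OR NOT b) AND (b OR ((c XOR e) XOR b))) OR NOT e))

By distribution ((E OR v) AND (E OR NOT v) = E) then distribution ((E OR v) AND (E OR NOT v) = E):
= ((c XOR e) XOR b)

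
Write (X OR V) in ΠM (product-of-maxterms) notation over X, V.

ΠM(0) = (X OR V)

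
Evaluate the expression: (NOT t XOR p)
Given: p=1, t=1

Substituting: (NOT 1 XOR 1)
= 1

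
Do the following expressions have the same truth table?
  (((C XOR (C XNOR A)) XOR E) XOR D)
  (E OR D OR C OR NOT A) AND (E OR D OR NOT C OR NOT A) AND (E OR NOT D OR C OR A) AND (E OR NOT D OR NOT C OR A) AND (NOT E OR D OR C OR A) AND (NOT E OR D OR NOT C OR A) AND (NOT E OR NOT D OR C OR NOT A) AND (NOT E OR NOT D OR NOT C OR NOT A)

Yes, they are equivalent — the two output columns agree on all 16 assignments:
E | D | C | A | Expression 1 | Expression 2
-------------------------------------------
0 | 0 | 0 | 0 | 1 | 1
0 | 0 | 0 | 1 | 0 | 0
0 | 0 | 1 | 0 | 1 | 1
0 | 0 | 1 | 1 | 0 | 0
0 | 1 | 0 | 0 | 0 | 0
0 | 1 | 0 | 1 | 1 | 1
0 | 1 | 1 | 0 | 0 | 0
0 | 1 | 1 | 1 | 1 | 1
1 | 0 | 0 | 0 | 0 | 0
1 | 0 | 0 | 1 | 1 | 1
1 | 0 | 1 | 0 | 0 | 0
1 | 0 | 1 | 1 | 1 | 1
1 | 1 | 0 | 0 | 1 | 1
1 | 1 | 0 | 1 | 0 | 0
1 | 1 | 1 | 0 | 1 | 1
1 | 1 | 1 | 1 | 0 | 0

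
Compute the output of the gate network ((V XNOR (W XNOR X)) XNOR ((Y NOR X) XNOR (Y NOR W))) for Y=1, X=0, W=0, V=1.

Substituting: ((1 XNOR (0 XNOR 0)) XNOR ((1 NOR 0) XNOR (1 NOR 0)))
= 1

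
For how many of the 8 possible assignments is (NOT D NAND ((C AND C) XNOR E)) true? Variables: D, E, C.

Satisfying assignments: (0,0,1), (0,1,0), (1,0,0), (1,0,1), (1,1,0), (1,1,1)
Count: 6 out of 8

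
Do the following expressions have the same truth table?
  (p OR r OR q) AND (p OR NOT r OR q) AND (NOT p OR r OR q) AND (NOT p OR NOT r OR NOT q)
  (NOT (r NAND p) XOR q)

Yes, they are equivalent — the two output columns agree on all 8 assignments:
p | r | q | Expression 1 | Expression 2
---------------------------------------
0 | 0 | 0 | 0 | 0
0 | 0 | 1 | 1 | 1
0 | 1 | 0 | 0 | 0
0 | 1 | 1 | 1 | 1
1 | 0 | 0 | 0 | 0
1 | 0 | 1 | 1 | 1
1 | 1 | 0 | 1 | 1
1 | 1 | 1 | 0 | 0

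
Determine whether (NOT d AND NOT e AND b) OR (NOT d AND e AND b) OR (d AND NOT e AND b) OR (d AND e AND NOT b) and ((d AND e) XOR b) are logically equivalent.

Yes, they are equivalent — the two output columns agree on all 8 assignments:
d | e | b | Expression 1 | Expression 2
---------------------------------------
0 | 0 | 0 | 0 | 0
0 | 0 | 1 | 1 | 1
0 | 1 | 0 | 0 | 0
0 | 1 | 1 | 1 | 1
1 | 0 | 0 | 0 | 0
1 | 0 | 1 | 1 | 1
1 | 1 | 0 | 1 | 1
1 | 1 | 1 | 0 | 0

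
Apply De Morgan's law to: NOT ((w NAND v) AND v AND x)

NOT (w NAND v) OR NOT v OR NOT x
De Morgan's: NOT(AND of terms) = OR of negations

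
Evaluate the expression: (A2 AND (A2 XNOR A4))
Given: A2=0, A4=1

Substituting: (0 AND (0 XNOR 1))
= 0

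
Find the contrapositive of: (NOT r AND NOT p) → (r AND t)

Contrapositive: NOT (r AND t) → NOT (NOT r AND NOT p)
Note: A statement and its contrapositive are logically equivalent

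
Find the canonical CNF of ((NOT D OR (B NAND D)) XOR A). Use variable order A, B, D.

(A OR NOT B OR NOT D) AND (NOT A OR B OR D) AND (NOT A OR B OR NOT D) AND (NOT A OR NOT B OR D)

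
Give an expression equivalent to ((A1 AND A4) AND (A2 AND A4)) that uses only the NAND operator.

((((A1 NAND A4) NAND (A1 NAND A4)) NAND ((A2 NAND A4) NAND (A2 NAND A4))) NAND (((A1 NAND A4) NAND (A1 NAND A4)) NAND ((A2 NAND A4) NAND (A2 NAND A4))))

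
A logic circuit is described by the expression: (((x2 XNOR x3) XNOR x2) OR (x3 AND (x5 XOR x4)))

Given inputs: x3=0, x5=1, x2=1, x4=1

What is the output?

Substituting: (((1 XNOR 0) XNOR 1) OR (0 AND (1 XOR 1)))
= 0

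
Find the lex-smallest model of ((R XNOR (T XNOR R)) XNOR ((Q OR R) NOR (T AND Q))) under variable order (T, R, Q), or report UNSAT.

T=0, R=0, Q=1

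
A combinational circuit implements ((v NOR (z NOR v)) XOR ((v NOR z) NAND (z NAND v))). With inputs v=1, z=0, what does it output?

Substituting: ((1 NOR (0 NOR 1)) XOR ((1 NOR 0) NAND (0 NAND 1)))
= 1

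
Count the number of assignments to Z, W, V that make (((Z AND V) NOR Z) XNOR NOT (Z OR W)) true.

Satisfying assignments: (0,0,0), (0,0,1), (1,0,0), (1,0,1), (1,1,0), (1,1,1)
Count: 6 out of 8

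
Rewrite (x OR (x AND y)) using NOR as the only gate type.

((x NOR ((x NOR x) NOR (y NOR y))) NOR (x NOR ((x NOR x) NOR (y NOR y))))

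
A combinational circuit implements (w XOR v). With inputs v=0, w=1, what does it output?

Substituting: (1 XOR 0)
= 1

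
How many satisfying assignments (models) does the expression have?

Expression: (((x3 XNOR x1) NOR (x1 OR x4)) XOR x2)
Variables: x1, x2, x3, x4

Satisfying assignments: (0,0,1,0), (0,1,0,0), (0,1,0,1), (0,1,1,1), (1,1,0,0), (1,1,0,1), (1,1,1,0), (1,1,1,1)
Count: 8 out of 16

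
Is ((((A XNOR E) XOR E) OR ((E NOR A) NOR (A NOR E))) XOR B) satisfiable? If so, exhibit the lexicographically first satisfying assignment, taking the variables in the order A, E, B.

A=0, E=0, B=0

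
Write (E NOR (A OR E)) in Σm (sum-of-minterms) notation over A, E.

Σm(0) = (NOT A AND NOT E)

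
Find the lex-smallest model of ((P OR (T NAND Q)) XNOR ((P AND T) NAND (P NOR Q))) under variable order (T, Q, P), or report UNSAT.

T=0, Q=0, P=0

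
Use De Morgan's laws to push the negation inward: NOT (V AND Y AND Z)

NOT V OR NOT Y OR NOT Z
De Morgan's: NOT(AND of terms) = OR of negations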